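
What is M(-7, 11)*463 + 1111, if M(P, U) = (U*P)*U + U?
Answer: -385957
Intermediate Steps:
M(P, U) = U + P*U² (M(P, U) = (P*U)*U + U = P*U² + U = U + P*U²)
M(-7, 11)*463 + 1111 = (11*(1 - 7*11))*463 + 1111 = (11*(1 - 77))*463 + 1111 = (11*(-76))*463 + 1111 = -836*463 + 1111 = -387068 + 1111 = -385957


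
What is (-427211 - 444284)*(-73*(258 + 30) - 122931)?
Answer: 125456062725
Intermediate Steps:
(-427211 - 444284)*(-73*(258 + 30) - 122931) = -871495*(-73*288 - 122931) = -871495*(-21024 - 122931) = -871495*(-143955) = 125456062725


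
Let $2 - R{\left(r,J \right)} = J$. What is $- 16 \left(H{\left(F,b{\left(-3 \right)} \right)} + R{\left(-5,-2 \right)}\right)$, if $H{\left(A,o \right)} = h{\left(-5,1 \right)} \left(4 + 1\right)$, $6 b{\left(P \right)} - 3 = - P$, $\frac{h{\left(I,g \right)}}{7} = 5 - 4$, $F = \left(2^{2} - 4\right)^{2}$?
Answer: $-624$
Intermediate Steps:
$R{\left(r,J \right)} = 2 - J$
$F = 0$ ($F = \left(4 - 4\right)^{2} = 0^{2} = 0$)
$h{\left(I,g \right)} = 7$ ($h{\left(I,g \right)} = 7 \left(5 - 4\right) = 7 \cdot 1 = 7$)
$b{\left(P \right)} = \frac{1}{2} - \frac{P}{6}$ ($b{\left(P \right)} = \frac{1}{2} + \frac{\left(-1\right) P}{6} = \frac{1}{2} - \frac{P}{6}$)
$H{\left(A,o \right)} = 35$ ($H{\left(A,o \right)} = 7 \left(4 + 1\right) = 7 \cdot 5 = 35$)
$- 16 \left(H{\left(F,b{\left(-3 \right)} \right)} + R{\left(-5,-2 \right)}\right) = - 16 \left(35 + \left(2 - -2\right)\right) = - 16 \left(35 + \left(2 + 2\right)\right) = - 16 \left(35 + 4\right) = \left(-16\right) 39 = -624$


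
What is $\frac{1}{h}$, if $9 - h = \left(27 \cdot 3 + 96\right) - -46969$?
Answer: $- \frac{1}{47137} \approx -2.1215 \cdot 10^{-5}$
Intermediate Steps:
$h = -47137$ ($h = 9 - \left(\left(27 \cdot 3 + 96\right) - -46969\right) = 9 - \left(\left(81 + 96\right) + 46969\right) = 9 - \left(177 + 46969\right) = 9 - 47146 = -47137$)
$\frac{1}{h} = \frac{1}{-47137} = - \frac{1}{47137}$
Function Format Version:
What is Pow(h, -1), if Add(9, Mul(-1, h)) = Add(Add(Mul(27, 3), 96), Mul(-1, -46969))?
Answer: Rational(-1, 47137) ≈ -2.1215e-5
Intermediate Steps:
h = -47137 (h = Add(9, Mul(-1, Add(Add(Mul(27, 3), 96), Mul(-1, -46969)))) = Add(9, Mul(-1, Add(Add(81, 96), 46969))) = Add(9, Mul(-1, Add(177, 46969))) = Add(9, Mul(-1, 47146)) = Add(9, -47146) = -47137)
Pow(h, -1) = Pow(-47137, -1) = Rational(-1, 47137)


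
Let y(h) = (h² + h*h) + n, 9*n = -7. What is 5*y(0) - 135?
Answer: -1250/9 ≈ -138.89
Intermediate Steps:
n = -7/9 (n = (⅑)*(-7) = -7/9 ≈ -0.77778)
y(h) = -7/9 + 2*h² (y(h) = (h² + h*h) - 7/9 = (h² + h²) - 7/9 = 2*h² - 7/9 = -7/9 + 2*h²)
5*y(0) - 135 = 5*(-7/9 + 2*0²) - 135 = 5*(-7/9 + 2*0) - 135 = 5*(-7/9 + 0) - 135 = 5*(-7/9) - 135 = -35/9 - 135 = -1250/9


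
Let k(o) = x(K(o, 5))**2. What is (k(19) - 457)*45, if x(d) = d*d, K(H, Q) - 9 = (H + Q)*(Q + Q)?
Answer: 172985559480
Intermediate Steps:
K(H, Q) = 9 + 2*Q*(H + Q) (K(H, Q) = 9 + (H + Q)*(Q + Q) = 9 + (H + Q)*(2*Q) = 9 + 2*Q*(H + Q))
x(d) = d**2
k(o) = (59 + 10*o)**4 (k(o) = ((9 + 2*5**2 + 2*o*5)**2)**2 = ((9 + 2*25 + 10*o)**2)**2 = ((9 + 50 + 10*o)**2)**2 = ((59 + 10*o)**2)**2 = (59 + 10*o)**4)
(k(19) - 457)*45 = ((59 + 10*19)**4 - 457)*45 = ((59 + 190)**4 - 457)*45 = (249**4 - 457)*45 = (3844124001 - 457)*45 = 3844123544*45 = 172985559480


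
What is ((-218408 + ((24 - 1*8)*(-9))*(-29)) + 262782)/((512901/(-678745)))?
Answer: -32953069750/512901 ≈ -64248.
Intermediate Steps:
((-218408 + ((24 - 1*8)*(-9))*(-29)) + 262782)/((512901/(-678745))) = ((-218408 + ((24 - 8)*(-9))*(-29)) + 262782)/((512901*(-1/678745))) = ((-218408 + (16*(-9))*(-29)) + 262782)/(-512901/678745) = ((-218408 - 144*(-29)) + 262782)*(-678745/512901) = ((-218408 + 4176) + 262782)*(-678745/512901) = (-214232 + 262782)*(-678745/512901) = 48550*(-678745/512901) = -32953069750/512901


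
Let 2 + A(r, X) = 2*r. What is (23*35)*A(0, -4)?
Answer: -1610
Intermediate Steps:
A(r, X) = -2 + 2*r
(23*35)*A(0, -4) = (23*35)*(-2 + 2*0) = 805*(-2 + 0) = 805*(-2) = -1610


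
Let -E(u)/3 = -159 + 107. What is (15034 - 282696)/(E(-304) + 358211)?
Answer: -267662/358367 ≈ -0.74689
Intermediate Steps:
E(u) = 156 (E(u) = -3*(-159 + 107) = -3*(-52) = 156)
(15034 - 282696)/(E(-304) + 358211) = (15034 - 282696)/(156 + 358211) = -267662/358367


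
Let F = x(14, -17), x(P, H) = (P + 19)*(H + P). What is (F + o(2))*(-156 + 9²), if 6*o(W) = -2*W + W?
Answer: 7450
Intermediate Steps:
x(P, H) = (19 + P)*(H + P)
F = -99 (F = 14² + 19*(-17) + 19*14 - 17*14 = 196 - 323 + 266 - 238 = -99)
o(W) = -W/6 (o(W) = (-2*W + W)/6 = (-W)/6 = -W/6)
(F + o(2))*(-156 + 9²) = (-99 - ⅙*2)*(-156 + 9²) = (-99 - ⅓)*(-156 + 81) = -298/3*(-75) = 7450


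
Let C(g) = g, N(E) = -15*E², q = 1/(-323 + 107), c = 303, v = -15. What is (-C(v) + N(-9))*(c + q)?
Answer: -3272350/9 ≈ -3.6359e+5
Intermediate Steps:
q = -1/216 (q = 1/(-216) = -1/216 ≈ -0.0046296)
(-C(v) + N(-9))*(c + q) = (-1*(-15) - 15*(-9)²)*(303 - 1/216) = (15 - 15*81)*(65447/216) = (15 - 1215)*(65447/216) = -1200*65447/216 = -3272350/9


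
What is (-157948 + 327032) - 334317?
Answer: -165233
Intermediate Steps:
(-157948 + 327032) - 334317 = 169084 - 334317 = -165233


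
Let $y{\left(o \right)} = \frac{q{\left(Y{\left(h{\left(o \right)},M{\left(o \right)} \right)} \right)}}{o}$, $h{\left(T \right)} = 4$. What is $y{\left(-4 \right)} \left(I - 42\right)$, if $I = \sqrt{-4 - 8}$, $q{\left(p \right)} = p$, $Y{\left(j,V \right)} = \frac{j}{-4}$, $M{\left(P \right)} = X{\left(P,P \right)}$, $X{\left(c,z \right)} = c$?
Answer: $- \frac{21}{2} + \frac{i \sqrt{3}}{2} \approx -10.5 + 0.86602 i$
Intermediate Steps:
$M{\left(P \right)} = P$
$Y{\left(j,V \right)} = - \frac{j}{4}$ ($Y{\left(j,V \right)} = j \left(- \frac{1}{4}\right) = - \frac{j}{4}$)
$I = 2 i \sqrt{3}$ ($I = \sqrt{-12} = 2 i \sqrt{3} \approx 3.4641 i$)
$y{\left(o \right)} = - \frac{1}{o}$ ($y{\left(o \right)} = \frac{\left(- \frac{1}{4}\right) 4}{o} = - \frac{1}{o}$)
$y{\left(-4 \right)} \left(I - 42\right) = - \frac{1}{-4} \left(2 i \sqrt{3} - 42\right) = \left(-1\right) \left(- \frac{1}{4}\right) \left(-42 + 2 i \sqrt{3}\right) = \frac{-42 + 2 i \sqrt{3}}{4} = - \frac{21}{2} + \frac{i \sqrt{3}}{2}$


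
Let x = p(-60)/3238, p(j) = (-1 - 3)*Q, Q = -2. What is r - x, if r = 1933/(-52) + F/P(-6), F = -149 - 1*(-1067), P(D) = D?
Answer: -16010499/84188 ≈ -190.18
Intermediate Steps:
p(j) = 8 (p(j) = (-1 - 3)*(-2) = -4*(-2) = 8)
F = 918 (F = -149 + 1067 = 918)
r = -9889/52 (r = 1933/(-52) + 918/(-6) = 1933*(-1/52) + 918*(-⅙) = -1933/52 - 153 = -9889/52 ≈ -190.17)
x = 4/1619 (x = 8/3238 = 8*(1/3238) = 4/1619 ≈ 0.0024707)
r - x = -9889/52 - 1*4/1619 = -9889/52 - 4/1619 = -16010499/84188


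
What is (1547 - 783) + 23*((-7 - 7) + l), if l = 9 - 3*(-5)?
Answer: 994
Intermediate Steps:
l = 24 (l = 9 + 15 = 24)
(1547 - 783) + 23*((-7 - 7) + l) = (1547 - 783) + 23*((-7 - 7) + 24) = 764 + 23*(-14 + 24) = 764 + 23*10 = 764 + 230 = 994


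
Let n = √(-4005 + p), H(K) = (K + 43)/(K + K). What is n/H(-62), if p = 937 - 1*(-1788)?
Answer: 1984*I*√5/19 ≈ 233.49*I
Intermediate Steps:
H(K) = (43 + K)/(2*K) (H(K) = (43 + K)/((2*K)) = (43 + K)*(1/(2*K)) = (43 + K)/(2*K))
p = 2725 (p = 937 + 1788 = 2725)
n = 16*I*√5 (n = √(-4005 + 2725) = √(-1280) = 16*I*√5 ≈ 35.777*I)
n/H(-62) = (16*I*√5)/(((½)*(43 - 62)/(-62))) = (16*I*√5)/(((½)*(-1/62)*(-19))) = (16*I*√5)/(19/124) = (16*I*√5)*(124/19) = 1984*I*√5/19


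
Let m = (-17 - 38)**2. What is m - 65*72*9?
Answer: -39095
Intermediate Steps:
m = 3025 (m = (-55)**2 = 3025)
m - 65*72*9 = 3025 - 65*72*9 = 3025 - 4680*9 = 3025 - 42120 = -39095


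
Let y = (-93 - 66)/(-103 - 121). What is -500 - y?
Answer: -112159/224 ≈ -500.71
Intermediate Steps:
y = 159/224 (y = -159/(-224) = -159*(-1/224) = 159/224 ≈ 0.70982)
-500 - y = -500 - 1*159/224 = -500 - 159/224 = -112159/224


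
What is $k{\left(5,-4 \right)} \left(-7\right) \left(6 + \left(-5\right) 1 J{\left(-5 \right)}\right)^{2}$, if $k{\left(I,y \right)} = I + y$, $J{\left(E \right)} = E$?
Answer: $-6727$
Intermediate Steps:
$k{\left(5,-4 \right)} \left(-7\right) \left(6 + \left(-5\right) 1 J{\left(-5 \right)}\right)^{2} = \left(5 - 4\right) \left(-7\right) \left(6 + \left(-5\right) 1 \left(-5\right)\right)^{2} = 1 \left(-7\right) \left(6 - -25\right)^{2} = - 7 \left(6 + 25\right)^{2} = - 7 \cdot 31^{2} = \left(-7\right) 961 = -6727$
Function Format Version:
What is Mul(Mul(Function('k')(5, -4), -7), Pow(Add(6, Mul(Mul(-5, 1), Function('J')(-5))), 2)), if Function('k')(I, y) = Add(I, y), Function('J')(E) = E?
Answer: -6727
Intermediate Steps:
Mul(Mul(Function('k')(5, -4), -7), Pow(Add(6, Mul(Mul(-5, 1), Function('J')(-5))), 2)) = Mul(Mul(Add(5, -4), -7), Pow(Add(6, Mul(Mul(-5, 1), -5)), 2)) = Mul(Mul(1, -7), Pow(Add(6, Mul(-5, -5)), 2)) = Mul(-7, Pow(Add(6, 25), 2)) = Mul(-7, Pow(31, 2)) = Mul(-7, 961) = -6727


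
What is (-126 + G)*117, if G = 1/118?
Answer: -1739439/118 ≈ -14741.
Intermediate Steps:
G = 1/118 ≈ 0.0084746
(-126 + G)*117 = (-126 + 1/118)*117 = -14867/118*117 = -1739439/118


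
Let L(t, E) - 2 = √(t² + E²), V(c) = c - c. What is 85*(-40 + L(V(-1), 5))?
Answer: -2805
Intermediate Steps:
V(c) = 0
L(t, E) = 2 + √(E² + t²) (L(t, E) = 2 + √(t² + E²) = 2 + √(E² + t²))
85*(-40 + L(V(-1), 5)) = 85*(-40 + (2 + √(5² + 0²))) = 85*(-40 + (2 + √(25 + 0))) = 85*(-40 + (2 + √25)) = 85*(-40 + (2 + 5)) = 85*(-40 + 7) = 85*(-33) = -2805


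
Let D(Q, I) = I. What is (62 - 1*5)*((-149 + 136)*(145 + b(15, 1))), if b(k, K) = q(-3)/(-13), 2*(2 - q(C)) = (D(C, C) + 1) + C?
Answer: -214377/2 ≈ -1.0719e+5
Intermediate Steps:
q(C) = 3/2 - C (q(C) = 2 - ((C + 1) + C)/2 = 2 - ((1 + C) + C)/2 = 2 - (1 + 2*C)/2 = 2 + (-1/2 - C) = 3/2 - C)
b(k, K) = -9/26 (b(k, K) = (3/2 - 1*(-3))/(-13) = (3/2 + 3)*(-1/13) = (9/2)*(-1/13) = -9/26)
(62 - 1*5)*((-149 + 136)*(145 + b(15, 1))) = (62 - 1*5)*((-149 + 136)*(145 - 9/26)) = (62 - 5)*(-13*3761/26) = 57*(-3761/2) = -214377/2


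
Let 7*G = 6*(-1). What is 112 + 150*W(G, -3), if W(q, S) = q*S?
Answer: 3484/7 ≈ 497.71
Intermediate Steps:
G = -6/7 (G = (6*(-1))/7 = (1/7)*(-6) = -6/7 ≈ -0.85714)
W(q, S) = S*q
112 + 150*W(G, -3) = 112 + 150*(-3*(-6/7)) = 112 + 150*(18/7) = 112 + 2700/7 = 3484/7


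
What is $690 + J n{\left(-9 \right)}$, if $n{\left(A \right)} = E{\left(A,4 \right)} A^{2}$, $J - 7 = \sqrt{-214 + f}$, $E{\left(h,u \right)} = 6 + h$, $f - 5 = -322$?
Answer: $-1011 - 729 i \sqrt{59} \approx -1011.0 - 5599.6 i$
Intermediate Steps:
$f = -317$ ($f = 5 - 322 = -317$)
$J = 7 + 3 i \sqrt{59}$ ($J = 7 + \sqrt{-214 - 317} = 7 + \sqrt{-531} = 7 + 3 i \sqrt{59} \approx 7.0 + 23.043 i$)
$n{\left(A \right)} = A^{2} \left(6 + A\right)$ ($n{\left(A \right)} = \left(6 + A\right) A^{2} = A^{2} \left(6 + A\right)$)
$690 + J n{\left(-9 \right)} = 690 + \left(7 + 3 i \sqrt{59}\right) \left(-9\right)^{2} \left(6 - 9\right) = 690 + \left(7 + 3 i \sqrt{59}\right) 81 \left(-3\right) = 690 + \left(7 + 3 i \sqrt{59}\right) \left(-243\right) = 690 - \left(1701 + 729 i \sqrt{59}\right) = -1011 - 729 i \sqrt{59}$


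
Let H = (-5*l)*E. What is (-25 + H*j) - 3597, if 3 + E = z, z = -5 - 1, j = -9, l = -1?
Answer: -3217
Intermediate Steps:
z = -6
E = -9 (E = -3 - 6 = -9)
H = -45 (H = -5*(-1)*(-9) = 5*(-9) = -45)
(-25 + H*j) - 3597 = (-25 - 45*(-9)) - 3597 = (-25 + 405) - 3597 = 380 - 3597 = -3217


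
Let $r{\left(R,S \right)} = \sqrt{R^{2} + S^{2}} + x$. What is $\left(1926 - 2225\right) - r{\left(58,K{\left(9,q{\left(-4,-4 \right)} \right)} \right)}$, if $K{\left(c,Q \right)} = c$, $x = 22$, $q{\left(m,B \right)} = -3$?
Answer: $-321 - \sqrt{3445} \approx -379.69$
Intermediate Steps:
$r{\left(R,S \right)} = 22 + \sqrt{R^{2} + S^{2}}$ ($r{\left(R,S \right)} = \sqrt{R^{2} + S^{2}} + 22 = 22 + \sqrt{R^{2} + S^{2}}$)
$\left(1926 - 2225\right) - r{\left(58,K{\left(9,q{\left(-4,-4 \right)} \right)} \right)} = \left(1926 - 2225\right) - \left(22 + \sqrt{58^{2} + 9^{2}}\right) = -299 - \left(22 + \sqrt{3364 + 81}\right) = -299 - \left(22 + \sqrt{3445}\right) = -321 - \sqrt{3445}$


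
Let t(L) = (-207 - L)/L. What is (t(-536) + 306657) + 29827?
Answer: 180355095/536 ≈ 3.3648e+5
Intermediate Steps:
t(L) = (-207 - L)/L
(t(-536) + 306657) + 29827 = ((-207 - 1*(-536))/(-536) + 306657) + 29827 = (-(-207 + 536)/536 + 306657) + 29827 = (-1/536*329 + 306657) + 29827 = (-329/536 + 306657) + 29827 = 164367823/536 + 29827 = 180355095/536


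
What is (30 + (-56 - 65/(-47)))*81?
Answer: -93717/47 ≈ -1994.0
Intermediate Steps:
(30 + (-56 - 65/(-47)))*81 = (30 + (-56 - 65*(-1)/47))*81 = (30 + (-56 - 1*(-65/47)))*81 = (30 + (-56 + 65/47))*81 = (30 - 2567/47)*81 = -1157/47*81 = -93717/47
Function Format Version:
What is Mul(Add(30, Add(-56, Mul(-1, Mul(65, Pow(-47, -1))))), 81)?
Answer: Rational(-93717, 47) ≈ -1994.0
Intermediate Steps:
Mul(Add(30, Add(-56, Mul(-1, Mul(65, Pow(-47, -1))))), 81) = Mul(Add(30, Add(-56, Mul(-1, Mul(65, Rational(-1, 47))))), 81) = Mul(Add(30, Add(-56, Mul(-1, Rational(-65, 47)))), 81) = Mul(Add(30, Add(-56, Rational(65, 47))), 81) = Mul(Add(30, Rational(-2567, 47)), 81) = Mul(Rational(-1157, 47), 81) = Rational(-93717, 47)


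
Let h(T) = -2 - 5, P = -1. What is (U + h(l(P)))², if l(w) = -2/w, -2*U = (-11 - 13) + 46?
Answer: 324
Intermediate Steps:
U = -11 (U = -((-11 - 13) + 46)/2 = -(-24 + 46)/2 = -½*22 = -11)
h(T) = -7
(U + h(l(P)))² = (-11 - 7)² = (-18)² = 324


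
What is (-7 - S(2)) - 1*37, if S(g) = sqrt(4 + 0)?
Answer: -46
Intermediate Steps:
S(g) = 2 (S(g) = sqrt(4) = 2)
(-7 - S(2)) - 1*37 = (-7 - 1*2) - 1*37 = (-7 - 2) - 37 = -9 - 37 = -46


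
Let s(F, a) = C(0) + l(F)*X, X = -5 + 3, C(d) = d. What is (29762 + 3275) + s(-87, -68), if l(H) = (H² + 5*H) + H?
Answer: 18943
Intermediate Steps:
l(H) = H² + 6*H
X = -2
s(F, a) = -2*F*(6 + F) (s(F, a) = 0 + (F*(6 + F))*(-2) = 0 - 2*F*(6 + F) = -2*F*(6 + F))
(29762 + 3275) + s(-87, -68) = (29762 + 3275) - 2*(-87)*(6 - 87) = 33037 - 2*(-87)*(-81) = 33037 - 14094 = 18943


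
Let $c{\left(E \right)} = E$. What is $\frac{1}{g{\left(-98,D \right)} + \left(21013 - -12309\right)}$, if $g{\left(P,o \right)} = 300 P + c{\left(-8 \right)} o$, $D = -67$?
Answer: $\frac{1}{4458} \approx 0.00022432$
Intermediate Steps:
$g{\left(P,o \right)} = - 8 o + 300 P$ ($g{\left(P,o \right)} = 300 P - 8 o = - 8 o + 300 P$)
$\frac{1}{g{\left(-98,D \right)} + \left(21013 - -12309\right)} = \frac{1}{\left(\left(-8\right) \left(-67\right) + 300 \left(-98\right)\right) + \left(21013 - -12309\right)} = \frac{1}{\left(536 - 29400\right) + \left(21013 + 12309\right)} = \frac{1}{-28864 + 33322} = \frac{1}{4458}$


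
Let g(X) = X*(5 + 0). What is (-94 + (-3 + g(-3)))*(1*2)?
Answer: -224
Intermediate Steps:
g(X) = 5*X (g(X) = X*5 = 5*X)
(-94 + (-3 + g(-3)))*(1*2) = (-94 + (-3 + 5*(-3)))*(1*2) = (-94 + (-3 - 15))*2 = (-94 - 18)*2 = -112*2 = -224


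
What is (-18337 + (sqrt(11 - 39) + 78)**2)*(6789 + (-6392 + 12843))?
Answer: -162600440 + 4130880*I*sqrt(7) ≈ -1.626e+8 + 1.0929e+7*I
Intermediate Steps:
(-18337 + (sqrt(11 - 39) + 78)**2)*(6789 + (-6392 + 12843)) = (-18337 + (sqrt(-28) + 78)**2)*(6789 + 6451) = (-18337 + (2*I*sqrt(7) + 78)**2)*13240 = (-18337 + (78 + 2*I*sqrt(7))**2)*13240 = -242781880 + 13240*(78 + 2*I*sqrt(7))**2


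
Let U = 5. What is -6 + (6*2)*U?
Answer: 54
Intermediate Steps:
-6 + (6*2)*U = -6 + (6*2)*5 = -6 + 12*5 = -6 + 60 = 54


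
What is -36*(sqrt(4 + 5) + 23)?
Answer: -936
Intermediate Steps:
-36*(sqrt(4 + 5) + 23) = -36*(sqrt(9) + 23) = -36*(3 + 23) = -36*26 = -936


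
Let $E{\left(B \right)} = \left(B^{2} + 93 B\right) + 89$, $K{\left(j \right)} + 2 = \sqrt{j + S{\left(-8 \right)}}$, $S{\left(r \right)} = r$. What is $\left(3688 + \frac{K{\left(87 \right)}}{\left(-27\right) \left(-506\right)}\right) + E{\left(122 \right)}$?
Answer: $\frac{204977816}{6831} + \frac{\sqrt{79}}{13662} \approx 30007.0$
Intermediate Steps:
$K{\left(j \right)} = -2 + \sqrt{-8 + j}$ ($K{\left(j \right)} = -2 + \sqrt{j - 8} = -2 + \sqrt{-8 + j}$)
$E{\left(B \right)} = 89 + B^{2} + 93 B$
$\left(3688 + \frac{K{\left(87 \right)}}{\left(-27\right) \left(-506\right)}\right) + E{\left(122 \right)} = \left(3688 + \frac{-2 + \sqrt{-8 + 87}}{\left(-27\right) \left(-506\right)}\right) + \left(89 + 122^{2} + 93 \cdot 122\right) = \left(3688 + \frac{-2 + \sqrt{79}}{13662}\right) + \left(89 + 14884 + 11346\right) = \left(3688 + \left(-2 + \sqrt{79}\right) \frac{1}{13662}\right) + 26319 = \left(3688 - \left(\frac{1}{6831} - \frac{\sqrt{79}}{13662}\right)\right) + 26319 = \left(\frac{25192727}{6831} + \frac{\sqrt{79}}{13662}\right) + 26319 = \frac{204977816}{6831} + \frac{\sqrt{79}}{13662}$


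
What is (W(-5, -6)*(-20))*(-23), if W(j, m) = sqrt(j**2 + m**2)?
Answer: 460*sqrt(61) ≈ 3592.7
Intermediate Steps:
(W(-5, -6)*(-20))*(-23) = (sqrt((-5)**2 + (-6)**2)*(-20))*(-23) = (sqrt(25 + 36)*(-20))*(-23) = (sqrt(61)*(-20))*(-23) = -20*sqrt(61)*(-23) = 460*sqrt(61)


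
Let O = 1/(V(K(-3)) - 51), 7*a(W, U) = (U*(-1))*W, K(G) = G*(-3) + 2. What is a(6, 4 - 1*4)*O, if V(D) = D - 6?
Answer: 0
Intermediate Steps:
K(G) = 2 - 3*G (K(G) = -3*G + 2 = 2 - 3*G)
V(D) = -6 + D
a(W, U) = -U*W/7 (a(W, U) = ((U*(-1))*W)/7 = ((-U)*W)/7 = (-U*W)/7 = -U*W/7)
O = -1/46 (O = 1/((-6 + (2 - 3*(-3))) - 51) = 1/((-6 + (2 + 9)) - 51) = 1/((-6 + 11) - 51) = 1/(5 - 51) = 1/(-46) = -1/46 ≈ -0.021739)
a(6, 4 - 1*4)*O = -⅐*(4 - 1*4)*6*(-1/46) = -⅐*(4 - 4)*6*(-1/46) = -⅐*0*6*(-1/46) = 0*(-1/46) = 0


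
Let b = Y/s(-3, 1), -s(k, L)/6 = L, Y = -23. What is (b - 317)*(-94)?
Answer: 88313/3 ≈ 29438.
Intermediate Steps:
s(k, L) = -6*L
b = 23/6 (b = -23/((-6*1)) = -23/(-6) = -23*(-1/6) = 23/6 ≈ 3.8333)
(b - 317)*(-94) = (23/6 - 317)*(-94) = -1879/6*(-94) = 88313/3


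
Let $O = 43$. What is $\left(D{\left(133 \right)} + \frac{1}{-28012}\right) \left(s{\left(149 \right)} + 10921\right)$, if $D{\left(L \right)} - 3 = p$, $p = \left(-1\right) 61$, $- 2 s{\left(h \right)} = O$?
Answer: $- \frac{35416769903}{56024} \approx -6.3217 \cdot 10^{5}$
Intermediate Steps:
$s{\left(h \right)} = - \frac{43}{2}$ ($s{\left(h \right)} = \left(- \frac{1}{2}\right) 43 = - \frac{43}{2}$)
$p = -61$
$D{\left(L \right)} = -58$ ($D{\left(L \right)} = 3 - 61 = -58$)
$\left(D{\left(133 \right)} + \frac{1}{-28012}\right) \left(s{\left(149 \right)} + 10921\right) = \left(-58 + \frac{1}{-28012}\right) \left(- \frac{43}{2} + 10921\right) = \left(-58 - \frac{1}{28012}\right) \frac{21799}{2} = \left(- \frac{1624697}{28012}\right) \frac{21799}{2} = - \frac{35416769903}{56024}$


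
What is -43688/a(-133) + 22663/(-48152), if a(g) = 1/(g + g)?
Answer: 559574754553/48152 ≈ 1.1621e+7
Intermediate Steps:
a(g) = 1/(2*g)
-43688/a(-133) + 22663/(-48152) = -43688/((½)/(-133)) + 22663/(-48152) = -43688/((½)*(-1/133)) + 22663*(-1/48152) = -43688/(-1/266) - 22663/48152 = -43688*(-266) - 22663/48152 = 11621008 - 22663/48152 = 559574754553/48152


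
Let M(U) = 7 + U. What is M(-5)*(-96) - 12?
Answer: -204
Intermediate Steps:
M(-5)*(-96) - 12 = (7 - 5)*(-96) - 12 = 2*(-96) - 12 = -192 - 12 = -204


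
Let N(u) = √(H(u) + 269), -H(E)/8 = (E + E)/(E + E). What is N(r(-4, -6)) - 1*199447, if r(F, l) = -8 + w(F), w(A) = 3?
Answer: -199447 + 3*√29 ≈ -1.9943e+5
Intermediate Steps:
H(E) = -8 (H(E) = -8*(E + E)/(E + E) = -8*2*E/(2*E) = -8*2*E*1/(2*E) = -8*1 = -8)
r(F, l) = -5 (r(F, l) = -8 + 3 = -5)
N(u) = 3*√29 (N(u) = √(-8 + 269) = √261 = 3*√29)
N(r(-4, -6)) - 1*199447 = 3*√29 - 1*199447 = 3*√29 - 199447 = -199447 + 3*√29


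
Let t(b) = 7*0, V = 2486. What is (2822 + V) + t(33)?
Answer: 5308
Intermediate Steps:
t(b) = 0
(2822 + V) + t(33) = (2822 + 2486) + 0 = 5308 + 0 = 5308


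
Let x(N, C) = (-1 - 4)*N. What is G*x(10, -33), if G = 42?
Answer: -2100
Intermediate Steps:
x(N, C) = -5*N
G*x(10, -33) = 42*(-5*10) = 42*(-50) = -2100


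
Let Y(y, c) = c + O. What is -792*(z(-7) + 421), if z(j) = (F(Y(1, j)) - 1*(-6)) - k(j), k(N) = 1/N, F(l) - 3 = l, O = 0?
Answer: -2345904/7 ≈ -3.3513e+5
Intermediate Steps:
Y(y, c) = c (Y(y, c) = c + 0 = c)
F(l) = 3 + l
z(j) = 9 + j - 1/j (z(j) = ((3 + j) - 1*(-6)) - 1/j = ((3 + j) + 6) - 1/j = (9 + j) - 1/j = 9 + j - 1/j)
-792*(z(-7) + 421) = -792*((9 - 7 - 1/(-7)) + 421) = -792*((9 - 7 - 1*(-⅐)) + 421) = -792*((9 - 7 + ⅐) + 421) = -792*(15/7 + 421) = -792*2962/7 = -2345904/7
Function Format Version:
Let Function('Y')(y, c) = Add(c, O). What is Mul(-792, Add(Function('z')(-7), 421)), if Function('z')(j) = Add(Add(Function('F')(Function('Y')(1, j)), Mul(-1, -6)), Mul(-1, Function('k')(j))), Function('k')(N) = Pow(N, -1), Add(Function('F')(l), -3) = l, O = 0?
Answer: Rational(-2345904, 7) ≈ -3.3513e+5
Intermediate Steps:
Function('Y')(y, c) = c (Function('Y')(y, c) = Add(c, 0) = c)
Function('F')(l) = Add(3, l)
Function('z')(j) = Add(9, j, Mul(-1, Pow(j, -1))) (Function('z')(j) = Add(Add(Add(3, j), Mul(-1, -6)), Mul(-1, Pow(j, -1))) = Add(Add(Add(3, j), 6), Mul(-1, Pow(j, -1))) = Add(Add(9, j), Mul(-1, Pow(j, -1))) = Add(9, j, Mul(-1, Pow(j, -1))))
Mul(-792, Add(Function('z')(-7), 421)) = Mul(-792, Add(Add(9, -7, Mul(-1, Pow(-7, -1))), 421)) = Mul(-792, Add(Add(9, -7, Mul(-1, Rational(-1, 7))), 421)) = Mul(-792, Add(Add(9, -7, Rational(1, 7)), 421)) = Mul(-792, Add(Rational(15, 7), 421)) = Mul(-792, Rational(2962, 7)) = Rational(-2345904, 7)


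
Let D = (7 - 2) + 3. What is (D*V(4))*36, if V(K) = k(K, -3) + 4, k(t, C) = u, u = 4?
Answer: 2304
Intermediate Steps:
k(t, C) = 4
D = 8 (D = 5 + 3 = 8)
V(K) = 8 (V(K) = 4 + 4 = 8)
(D*V(4))*36 = (8*8)*36 = 64*36 = 2304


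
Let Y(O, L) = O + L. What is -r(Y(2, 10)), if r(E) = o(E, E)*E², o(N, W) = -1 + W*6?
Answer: -10224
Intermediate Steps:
Y(O, L) = L + O
o(N, W) = -1 + 6*W
r(E) = E²*(-1 + 6*E) (r(E) = (-1 + 6*E)*E² = E²*(-1 + 6*E))
-r(Y(2, 10)) = -(10 + 2)²*(-1 + 6*(10 + 2)) = -12²*(-1 + 6*12) = -144*(-1 + 72) = -144*71 = -1*10224 = -10224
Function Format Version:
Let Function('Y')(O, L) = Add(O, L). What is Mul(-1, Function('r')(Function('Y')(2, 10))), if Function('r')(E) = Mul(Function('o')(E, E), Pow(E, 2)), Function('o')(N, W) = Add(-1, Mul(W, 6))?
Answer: -10224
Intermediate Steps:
Function('Y')(O, L) = Add(L, O)
Function('o')(N, W) = Add(-1, Mul(6, W))
Function('r')(E) = Mul(Pow(E, 2), Add(-1, Mul(6, E))) (Function('r')(E) = Mul(Add(-1, Mul(6, E)), Pow(E, 2)) = Mul(Pow(E, 2), Add(-1, Mul(6, E))))
Mul(-1, Function('r')(Function('Y')(2, 10))) = Mul(-1, Mul(Pow(Add(10, 2), 2), Add(-1, Mul(6, Add(10, 2))))) = Mul(-1, Mul(Pow(12, 2), Add(-1, Mul(6, 12)))) = Mul(-1, Mul(144, Add(-1, 72))) = Mul(-1, Mul(144, 71)) = Mul(-1, 10224) = -10224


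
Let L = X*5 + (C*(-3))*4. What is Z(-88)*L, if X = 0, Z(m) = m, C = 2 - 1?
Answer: 1056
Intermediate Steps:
C = 1
L = -12 (L = 0*5 + (1*(-3))*4 = 0 - 3*4 = 0 - 12 = -12)
Z(-88)*L = -88*(-12) = 1056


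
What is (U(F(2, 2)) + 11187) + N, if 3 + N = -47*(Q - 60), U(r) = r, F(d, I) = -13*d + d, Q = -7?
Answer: 14309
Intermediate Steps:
F(d, I) = -12*d
N = 3146 (N = -3 - 47*(-7 - 60) = -3 - 47*(-67) = -3 + 3149 = 3146)
(U(F(2, 2)) + 11187) + N = (-12*2 + 11187) + 3146 = (-24 + 11187) + 3146 = 11163 + 3146 = 14309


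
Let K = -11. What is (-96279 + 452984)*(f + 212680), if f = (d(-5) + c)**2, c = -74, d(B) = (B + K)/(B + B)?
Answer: 388668907004/5 ≈ 7.7734e+10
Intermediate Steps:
d(B) = (-11 + B)/(2*B) (d(B) = (B - 11)/(B + B) = (-11 + B)/((2*B)) = (-11 + B)*(1/(2*B)) = (-11 + B)/(2*B))
f = 131044/25 (f = ((1/2)*(-11 - 5)/(-5) - 74)**2 = ((1/2)*(-1/5)*(-16) - 74)**2 = (8/5 - 74)**2 = (-362/5)**2 = 131044/25 ≈ 5241.8)
(-96279 + 452984)*(f + 212680) = (-96279 + 452984)*(131044/25 + 212680) = 356705*(5448044/25) = 388668907004/5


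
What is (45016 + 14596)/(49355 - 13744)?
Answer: 59612/35611 ≈ 1.6740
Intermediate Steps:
(45016 + 14596)/(49355 - 13744) = 59612/35611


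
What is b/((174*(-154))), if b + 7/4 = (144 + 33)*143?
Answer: -101237/107184 ≈ -0.94452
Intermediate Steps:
b = 101237/4 (b = -7/4 + (144 + 33)*143 = -7/4 + 177*143 = -7/4 + 25311 = 101237/4 ≈ 25309.)
b/((174*(-154))) = 101237/(4*((174*(-154)))) = (101237/4)/(-26796) = (101237/4)*(-1/26796) = -101237/107184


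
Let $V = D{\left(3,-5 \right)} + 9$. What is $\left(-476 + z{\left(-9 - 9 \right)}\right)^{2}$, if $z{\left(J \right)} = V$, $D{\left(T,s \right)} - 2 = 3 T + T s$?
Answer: $221841$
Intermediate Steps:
$D{\left(T,s \right)} = 2 + 3 T + T s$ ($D{\left(T,s \right)} = 2 + \left(3 T + T s\right) = 2 + 3 T + T s$)
$V = 5$ ($V = \left(2 + 3 \cdot 3 + 3 \left(-5\right)\right) + 9 = \left(2 + 9 - 15\right) + 9 = -4 + 9 = 5$)
$z{\left(J \right)} = 5$
$\left(-476 + z{\left(-9 - 9 \right)}\right)^{2} = \left(-476 + 5\right)^{2} = \left(-471\right)^{2} = 221841$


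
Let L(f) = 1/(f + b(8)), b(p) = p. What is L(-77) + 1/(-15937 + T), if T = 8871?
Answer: -7135/487554 ≈ -0.014634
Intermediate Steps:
L(f) = 1/(8 + f) (L(f) = 1/(f + 8) = 1/(8 + f))
L(-77) + 1/(-15937 + T) = 1/(8 - 77) + 1/(-15937 + 8871) = 1/(-69) + 1/(-7066) = -1/69 - 1/7066 = -7135/487554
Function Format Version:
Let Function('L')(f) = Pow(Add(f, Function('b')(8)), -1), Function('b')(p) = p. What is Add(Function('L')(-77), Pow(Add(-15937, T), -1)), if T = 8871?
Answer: Rational(-7135, 487554) ≈ -0.014634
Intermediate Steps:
Function('L')(f) = Pow(Add(8, f), -1) (Function('L')(f) = Pow(Add(f, 8), -1) = Pow(Add(8, f), -1))
Add(Function('L')(-77), Pow(Add(-15937, T), -1)) = Add(Pow(Add(8, -77), -1), Pow(Add(-15937, 8871), -1)) = Add(Pow(-69, -1), Pow(-7066, -1)) = Add(Rational(-1, 69), Rational(-1, 7066)) = Rational(-7135, 487554)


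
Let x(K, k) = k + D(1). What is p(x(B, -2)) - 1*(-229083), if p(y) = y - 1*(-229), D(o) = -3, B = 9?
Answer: 229307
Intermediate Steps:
x(K, k) = -3 + k (x(K, k) = k - 3 = -3 + k)
p(y) = 229 + y (p(y) = y + 229 = 229 + y)
p(x(B, -2)) - 1*(-229083) = (229 + (-3 - 2)) - 1*(-229083) = (229 - 5) + 229083 = 224 + 229083 = 229307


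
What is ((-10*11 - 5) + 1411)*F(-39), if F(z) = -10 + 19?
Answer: 11664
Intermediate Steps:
F(z) = 9
((-10*11 - 5) + 1411)*F(-39) = ((-10*11 - 5) + 1411)*9 = ((-110 - 5) + 1411)*9 = (-115 + 1411)*9 = 1296*9 = 11664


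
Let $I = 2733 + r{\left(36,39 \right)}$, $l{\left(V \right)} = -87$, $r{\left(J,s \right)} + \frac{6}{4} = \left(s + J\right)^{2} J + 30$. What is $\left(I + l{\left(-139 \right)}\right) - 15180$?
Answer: $\frac{379989}{2} \approx 1.8999 \cdot 10^{5}$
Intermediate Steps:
$r{\left(J,s \right)} = \frac{57}{2} + J \left(J + s\right)^{2}$ ($r{\left(J,s \right)} = - \frac{3}{2} + \left(\left(s + J\right)^{2} J + 30\right) = - \frac{3}{2} + \left(\left(J + s\right)^{2} J + 30\right) = - \frac{3}{2} + \left(J \left(J + s\right)^{2} + 30\right) = - \frac{3}{2} + \left(30 + J \left(J + s\right)^{2}\right) = \frac{57}{2} + J \left(J + s\right)^{2}$)
$I = \frac{410523}{2}$ ($I = 2733 + \left(\frac{57}{2} + 36 \left(36 + 39\right)^{2}\right) = 2733 + \left(\frac{57}{2} + 36 \cdot 75^{2}\right) = 2733 + \left(\frac{57}{2} + 36 \cdot 5625\right) = 2733 + \left(\frac{57}{2} + 202500\right) = 2733 + \frac{405057}{2} = \frac{410523}{2} \approx 2.0526 \cdot 10^{5}$)
$\left(I + l{\left(-139 \right)}\right) - 15180 = \left(\frac{410523}{2} - 87\right) - 15180 = \frac{410349}{2} - 15180 = \frac{379989}{2}$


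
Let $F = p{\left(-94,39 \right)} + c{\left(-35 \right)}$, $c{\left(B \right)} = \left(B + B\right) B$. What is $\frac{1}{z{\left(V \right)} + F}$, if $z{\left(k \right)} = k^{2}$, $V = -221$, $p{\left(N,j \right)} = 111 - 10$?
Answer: $\frac{1}{51392} \approx 1.9458 \cdot 10^{-5}$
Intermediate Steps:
$p{\left(N,j \right)} = 101$
$c{\left(B \right)} = 2 B^{2}$ ($c{\left(B \right)} = 2 B B = 2 B^{2}$)
$F = 2551$ ($F = 101 + 2 \left(-35\right)^{2} = 101 + 2 \cdot 1225 = 101 + 2450 = 2551$)
$\frac{1}{z{\left(V \right)} + F} = \frac{1}{\left(-221\right)^{2} + 2551} = \frac{1}{48841 + 2551} = \frac{1}{51392}$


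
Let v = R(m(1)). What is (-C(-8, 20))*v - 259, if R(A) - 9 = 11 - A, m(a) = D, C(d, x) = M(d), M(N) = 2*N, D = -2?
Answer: 93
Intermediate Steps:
C(d, x) = 2*d
m(a) = -2
R(A) = 20 - A (R(A) = 9 + (11 - A) = 20 - A)
v = 22 (v = 20 - 1*(-2) = 20 + 2 = 22)
(-C(-8, 20))*v - 259 = -2*(-8)*22 - 259 = -1*(-16)*22 - 259 = 16*22 - 259 = 352 - 259 = 93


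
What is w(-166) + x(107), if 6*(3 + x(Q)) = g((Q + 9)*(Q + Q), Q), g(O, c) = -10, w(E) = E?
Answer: -512/3 ≈ -170.67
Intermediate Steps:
x(Q) = -14/3 (x(Q) = -3 + (1/6)*(-10) = -3 - 5/3 = -14/3)
w(-166) + x(107) = -166 - 14/3 = -512/3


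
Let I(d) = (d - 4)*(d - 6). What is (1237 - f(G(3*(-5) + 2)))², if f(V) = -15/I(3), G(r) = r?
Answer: 1542564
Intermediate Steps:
I(d) = (-6 + d)*(-4 + d) (I(d) = (-4 + d)*(-6 + d) = (-6 + d)*(-4 + d))
f(V) = -5 (f(V) = -15/(24 + 3² - 10*3) = -15/(24 + 9 - 30) = -15/3 = -15*⅓ = -5)
(1237 - f(G(3*(-5) + 2)))² = (1237 - 1*(-5))² = (1237 + 5)² = 1242² = 1542564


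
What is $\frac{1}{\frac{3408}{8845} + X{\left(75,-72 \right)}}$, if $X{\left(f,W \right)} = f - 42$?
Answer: $\frac{8845}{295293} \approx 0.029953$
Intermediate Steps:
$X{\left(f,W \right)} = -42 + f$
$\frac{1}{\frac{3408}{8845} + X{\left(75,-72 \right)}} = \frac{1}{\frac{3408}{8845} + \left(-42 + 75\right)} = \frac{1}{3408 \cdot \frac{1}{8845} + 33} = \frac{1}{\frac{3408}{8845} + 33} = \frac{1}{\frac{295293}{8845}} = \frac{8845}{295293}$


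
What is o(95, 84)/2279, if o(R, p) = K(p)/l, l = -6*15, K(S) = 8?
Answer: -4/102555 ≈ -3.9003e-5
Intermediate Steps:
l = -90
o(R, p) = -4/45 (o(R, p) = 8/(-90) = 8*(-1/90) = -4/45)
o(95, 84)/2279 = -4/45/2279 = -4/45*1/2279 = -4/102555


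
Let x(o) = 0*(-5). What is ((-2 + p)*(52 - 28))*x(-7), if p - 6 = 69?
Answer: 0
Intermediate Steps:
p = 75 (p = 6 + 69 = 75)
x(o) = 0
((-2 + p)*(52 - 28))*x(-7) = ((-2 + 75)*(52 - 28))*0 = (73*24)*0 = 1752*0 = 0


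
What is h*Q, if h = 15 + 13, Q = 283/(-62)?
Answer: -3962/31 ≈ -127.81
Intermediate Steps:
Q = -283/62 (Q = 283*(-1/62) = -283/62 ≈ -4.5645)
h = 28
h*Q = 28*(-283/62) = -3962/31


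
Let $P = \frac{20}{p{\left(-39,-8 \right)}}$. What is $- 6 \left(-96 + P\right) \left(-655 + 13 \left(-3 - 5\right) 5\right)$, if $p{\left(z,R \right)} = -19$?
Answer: $- \frac{13000200}{19} \approx -6.8422 \cdot 10^{5}$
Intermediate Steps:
$P = - \frac{20}{19}$ ($P = \frac{20}{-19} = 20 \left(- \frac{1}{19}\right) = - \frac{20}{19} \approx -1.0526$)
$- 6 \left(-96 + P\right) \left(-655 + 13 \left(-3 - 5\right) 5\right) = - 6 \left(-96 - \frac{20}{19}\right) \left(-655 + 13 \left(-3 - 5\right) 5\right) = - 6 \left(- \frac{1844 \left(-655 + 13 \left(-3 - 5\right) 5\right)}{19}\right) = - 6 \left(- \frac{1844 \left(-655 + 13 \left(-8\right) 5\right)}{19}\right) = - 6 \left(- \frac{1844 \left(-655 - 520\right)}{19}\right) = - 6 \left(\left(- \frac{1844}{19}\right) \left(-1175\right)\right) = \left(-6\right) \frac{2166700}{19} = - \frac{13000200}{19}$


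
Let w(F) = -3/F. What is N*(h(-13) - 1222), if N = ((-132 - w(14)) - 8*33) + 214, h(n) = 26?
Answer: 1521910/7 ≈ 2.1742e+5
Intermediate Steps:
N = -2545/14 (N = ((-132 - (-3)/14) - 8*33) + 214 = ((-132 - (-3)/14) - 264) + 214 = ((-132 - 1*(-3/14)) - 264) + 214 = ((-132 + 3/14) - 264) + 214 = (-1845/14 - 264) + 214 = -5541/14 + 214 = -2545/14 ≈ -181.79)
N*(h(-13) - 1222) = -2545*(26 - 1222)/14 = -2545/14*(-1196) = 1521910/7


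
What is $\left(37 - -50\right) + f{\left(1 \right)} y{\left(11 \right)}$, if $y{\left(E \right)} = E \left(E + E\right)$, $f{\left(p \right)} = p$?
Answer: $329$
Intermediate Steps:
$y{\left(E \right)} = 2 E^{2}$ ($y{\left(E \right)} = E 2 E = 2 E^{2}$)
$\left(37 - -50\right) + f{\left(1 \right)} y{\left(11 \right)} = \left(37 - -50\right) + 1 \cdot 2 \cdot 11^{2} = \left(37 + 50\right) + 1 \cdot 2 \cdot 121 = 87 + 1 \cdot 242 = 87 + 242 = 329$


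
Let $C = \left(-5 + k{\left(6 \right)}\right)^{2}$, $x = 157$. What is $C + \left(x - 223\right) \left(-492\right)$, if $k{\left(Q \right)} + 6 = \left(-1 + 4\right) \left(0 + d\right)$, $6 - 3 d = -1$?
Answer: $32488$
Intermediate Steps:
$d = \frac{7}{3}$ ($d = 2 - - \frac{1}{3} = 2 + \frac{1}{3} = \frac{7}{3} \approx 2.3333$)
$k{\left(Q \right)} = 1$ ($k{\left(Q \right)} = -6 + \left(-1 + 4\right) \left(0 + \frac{7}{3}\right) = -6 + 3 \cdot \frac{7}{3} = -6 + 7 = 1$)
$C = 16$ ($C = \left(-5 + 1\right)^{2} = \left(-4\right)^{2} = 16$)
$C + \left(x - 223\right) \left(-492\right) = 16 + \left(157 - 223\right) \left(-492\right) = 16 - -32472 = 16 + 32472 = 32488$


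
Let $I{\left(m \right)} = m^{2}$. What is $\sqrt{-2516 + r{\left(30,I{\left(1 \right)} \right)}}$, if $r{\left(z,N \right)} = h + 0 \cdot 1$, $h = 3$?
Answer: $i \sqrt{2513} \approx 50.13 i$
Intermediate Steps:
$r{\left(z,N \right)} = 3$ ($r{\left(z,N \right)} = 3 + 0 \cdot 1 = 3 + 0 = 3$)
$\sqrt{-2516 + r{\left(30,I{\left(1 \right)} \right)}} = \sqrt{-2516 + 3} = \sqrt{-2513} = i \sqrt{2513}$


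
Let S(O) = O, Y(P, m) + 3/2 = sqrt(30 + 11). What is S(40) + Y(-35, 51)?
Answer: 77/2 + sqrt(41) ≈ 44.903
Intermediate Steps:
Y(P, m) = -3/2 + sqrt(41) (Y(P, m) = -3/2 + sqrt(30 + 11) = -3/2 + sqrt(41))
S(40) + Y(-35, 51) = 40 + (-3/2 + sqrt(41)) = 77/2 + sqrt(41)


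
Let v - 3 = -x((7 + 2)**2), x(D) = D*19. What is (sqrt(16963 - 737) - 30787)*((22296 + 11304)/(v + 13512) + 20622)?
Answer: -316852969286/499 + 10291778*sqrt(16226)/499 ≈ -6.3235e+8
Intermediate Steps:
x(D) = 19*D
v = -1536 (v = 3 - 19*(7 + 2)**2 = 3 - 19*9**2 = 3 - 19*81 = 3 - 1*1539 = 3 - 1539 = -1536)
(sqrt(16963 - 737) - 30787)*((22296 + 11304)/(v + 13512) + 20622) = (sqrt(16963 - 737) - 30787)*((22296 + 11304)/(-1536 + 13512) + 20622) = (sqrt(16226) - 30787)*(33600/11976 + 20622) = (-30787 + sqrt(16226))*(33600*(1/11976) + 20622) = (-30787 + sqrt(16226))*(1400/499 + 20622) = (-30787 + sqrt(16226))*(10291778/499) = -316852969286/499 + 10291778*sqrt(16226)/499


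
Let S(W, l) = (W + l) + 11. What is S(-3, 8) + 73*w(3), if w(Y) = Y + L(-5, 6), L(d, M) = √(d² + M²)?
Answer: 235 + 73*√61 ≈ 805.15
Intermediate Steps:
L(d, M) = √(M² + d²)
w(Y) = Y + √61 (w(Y) = Y + √(6² + (-5)²) = Y + √(36 + 25) = Y + √61)
S(W, l) = 11 + W + l
S(-3, 8) + 73*w(3) = (11 - 3 + 8) + 73*(3 + √61) = 16 + (219 + 73*√61) = 235 + 73*√61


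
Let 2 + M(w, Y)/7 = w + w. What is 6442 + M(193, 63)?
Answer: 9130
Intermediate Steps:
M(w, Y) = -14 + 14*w (M(w, Y) = -14 + 7*(w + w) = -14 + 7*(2*w) = -14 + 14*w)
6442 + M(193, 63) = 6442 + (-14 + 14*193) = 6442 + (-14 + 2702) = 6442 + 2688 = 9130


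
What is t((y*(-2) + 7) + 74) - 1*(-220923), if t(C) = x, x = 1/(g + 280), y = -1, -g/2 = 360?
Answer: 97206119/440 ≈ 2.2092e+5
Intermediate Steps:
g = -720 (g = -2*360 = -720)
x = -1/440 (x = 1/(-720 + 280) = 1/(-440) = -1/440 ≈ -0.0022727)
t(C) = -1/440
t((y*(-2) + 7) + 74) - 1*(-220923) = -1/440 - 1*(-220923) = -1/440 + 220923 = 97206119/440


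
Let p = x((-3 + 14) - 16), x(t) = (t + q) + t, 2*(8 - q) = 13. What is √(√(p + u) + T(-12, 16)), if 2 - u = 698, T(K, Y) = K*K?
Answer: √(576 + 2*I*√2818)/2 ≈ 12.05 + 1.1013*I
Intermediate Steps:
q = 3/2 (q = 8 - ½*13 = 8 - 13/2 = 3/2 ≈ 1.5000)
T(K, Y) = K²
x(t) = 3/2 + 2*t (x(t) = (t + 3/2) + t = (3/2 + t) + t = 3/2 + 2*t)
p = -17/2 (p = 3/2 + 2*((-3 + 14) - 16) = 3/2 + 2*(11 - 16) = 3/2 + 2*(-5) = 3/2 - 10 = -17/2 ≈ -8.5000)
u = -696 (u = 2 - 1*698 = 2 - 698 = -696)
√(√(p + u) + T(-12, 16)) = √(√(-17/2 - 696) + (-12)²) = √(√(-1409/2) + 144) = √(I*√2818/2 + 144) = √(144 + I*√2818/2)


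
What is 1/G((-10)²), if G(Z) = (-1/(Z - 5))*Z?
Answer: -19/20 ≈ -0.95000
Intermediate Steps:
G(Z) = -Z/(-5 + Z) (G(Z) = (-1/(-5 + Z))*Z = -Z/(-5 + Z))
1/G((-10)²) = 1/(-1*(-10)²/(-5 + (-10)²)) = 1/(-1*100/(-5 + 100)) = 1/(-1*100/95) = 1/(-1*100*1/95) = 1/(-20/19) = -19/20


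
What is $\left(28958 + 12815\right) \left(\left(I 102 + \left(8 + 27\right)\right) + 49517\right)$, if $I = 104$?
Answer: $2513063680$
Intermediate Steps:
$\left(28958 + 12815\right) \left(\left(I 102 + \left(8 + 27\right)\right) + 49517\right) = \left(28958 + 12815\right) \left(\left(104 \cdot 102 + \left(8 + 27\right)\right) + 49517\right) = 41773 \left(\left(10608 + 35\right) + 49517\right) = 41773 \left(10643 + 49517\right) = 41773 \cdot 60160 = 2513063680$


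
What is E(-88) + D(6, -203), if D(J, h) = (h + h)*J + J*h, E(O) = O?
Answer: -3742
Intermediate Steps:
D(J, h) = 3*J*h (D(J, h) = (2*h)*J + J*h = 2*J*h + J*h = 3*J*h)
E(-88) + D(6, -203) = -88 + 3*6*(-203) = -88 - 3654 = -3742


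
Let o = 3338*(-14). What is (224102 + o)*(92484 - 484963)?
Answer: -69614000230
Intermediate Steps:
o = -46732
(224102 + o)*(92484 - 484963) = (224102 - 46732)*(92484 - 484963) = 177370*(-392479) = -69614000230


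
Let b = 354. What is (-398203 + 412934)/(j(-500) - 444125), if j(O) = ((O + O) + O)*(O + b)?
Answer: -14731/225125 ≈ -0.065435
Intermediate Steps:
j(O) = 3*O*(354 + O) (j(O) = ((O + O) + O)*(O + 354) = (2*O + O)*(354 + O) = (3*O)*(354 + O) = 3*O*(354 + O))
(-398203 + 412934)/(j(-500) - 444125) = (-398203 + 412934)/(3*(-500)*(354 - 500) - 444125) = 14731/(3*(-500)*(-146) - 444125) = 14731/(219000 - 444125) = 14731/(-225125) = 14731*(-1/225125) = -14731/225125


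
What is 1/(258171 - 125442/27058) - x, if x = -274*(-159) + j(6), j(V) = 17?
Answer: -152223770906725/3492732738 ≈ -43583.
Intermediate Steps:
x = 43583 (x = -274*(-159) + 17 = 43566 + 17 = 43583)
1/(258171 - 125442/27058) - x = 1/(258171 - 125442/27058) - 1*43583 = 1/(258171 - 125442*1/27058) - 43583 = 1/(258171 - 62721/13529) - 43583 = 1/(3492732738/13529) - 43583 = 13529/3492732738 - 43583 = -152223770906725/3492732738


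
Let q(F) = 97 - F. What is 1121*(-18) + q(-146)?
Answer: -19935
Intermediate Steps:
1121*(-18) + q(-146) = 1121*(-18) + (97 - 1*(-146)) = -20178 + (97 + 146) = -20178 + 243 = -19935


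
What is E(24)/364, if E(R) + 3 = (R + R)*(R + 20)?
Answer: 2109/364 ≈ 5.7940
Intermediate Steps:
E(R) = -3 + 2*R*(20 + R) (E(R) = -3 + (R + R)*(R + 20) = -3 + (2*R)*(20 + R) = -3 + 2*R*(20 + R))
E(24)/364 = (-3 + 2*24² + 40*24)/364 = (-3 + 2*576 + 960)*(1/364) = (-3 + 1152 + 960)*(1/364) = 2109*(1/364) = 2109/364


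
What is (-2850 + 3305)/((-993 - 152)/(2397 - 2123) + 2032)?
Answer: 124670/555623 ≈ 0.22438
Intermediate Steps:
(-2850 + 3305)/((-993 - 152)/(2397 - 2123) + 2032) = 455/(-1145/274 + 2032) = 455/(555623/274) = 455*(274/555623) = 124670/555623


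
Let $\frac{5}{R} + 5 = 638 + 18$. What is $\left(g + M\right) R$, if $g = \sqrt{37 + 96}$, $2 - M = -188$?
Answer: $\frac{950}{651} + \frac{5 \sqrt{133}}{651} \approx 1.5479$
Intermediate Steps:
$M = 190$ ($M = 2 - -188 = 2 + 188 = 190$)
$R = \frac{5}{651}$ ($R = \frac{5}{-5 + \left(638 + 18\right)} = \frac{5}{-5 + 656} = \frac{5}{651} \approx 0.0076805$)
$g = \sqrt{133} \approx 11.533$
$\left(g + M\right) R = \left(\sqrt{133} + 190\right) \frac{5}{651} = \left(190 + \sqrt{133}\right) \frac{5}{651} = \frac{950}{651} + \frac{5 \sqrt{133}}{651}$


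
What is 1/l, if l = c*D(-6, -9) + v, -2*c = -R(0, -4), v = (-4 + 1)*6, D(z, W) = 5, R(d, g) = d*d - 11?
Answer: -2/91 ≈ -0.021978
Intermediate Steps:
R(d, g) = -11 + d² (R(d, g) = d² - 11 = -11 + d²)
v = -18 (v = -3*6 = -18)
c = -11/2 (c = -(-1)*(-11 + 0²)/2 = -(-1)*(-11 + 0)/2 = -(-1)*(-11)/2 = -½*11 = -11/2 ≈ -5.5000)
l = -91/2 (l = -11/2*5 - 18 = -55/2 - 18 = -91/2 ≈ -45.500)
1/l = 1/(-91/2) = -2/91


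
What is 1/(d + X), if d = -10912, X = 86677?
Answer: 1/75765 ≈ 1.3199e-5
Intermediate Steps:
1/(d + X) = 1/(-10912 + 86677) = 1/75765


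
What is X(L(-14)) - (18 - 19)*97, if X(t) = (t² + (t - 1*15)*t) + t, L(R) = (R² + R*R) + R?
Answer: 280573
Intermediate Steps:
L(R) = R + 2*R² (L(R) = (R² + R²) + R = 2*R² + R = R + 2*R²)
X(t) = t + t² + t*(-15 + t) (X(t) = (t² + (t - 15)*t) + t = (t² + (-15 + t)*t) + t = (t² + t*(-15 + t)) + t = t + t² + t*(-15 + t))
X(L(-14)) - (18 - 19)*97 = 2*(-14*(1 + 2*(-14)))*(-7 - 14*(1 + 2*(-14))) - (18 - 19)*97 = 2*(-14*(1 - 28))*(-7 - 14*(1 - 28)) - (-1)*97 = 2*(-14*(-27))*(-7 - 14*(-27)) - 1*(-97) = 2*378*(-7 + 378) + 97 = 2*378*371 + 97 = 280476 + 97 = 280573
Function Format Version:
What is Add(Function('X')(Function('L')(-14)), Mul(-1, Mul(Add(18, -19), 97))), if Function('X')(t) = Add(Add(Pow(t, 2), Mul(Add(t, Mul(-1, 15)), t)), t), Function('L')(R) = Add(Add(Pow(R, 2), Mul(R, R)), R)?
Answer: 280573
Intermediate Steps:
Function('L')(R) = Add(R, Mul(2, Pow(R, 2))) (Function('L')(R) = Add(Add(Pow(R, 2), Pow(R, 2)), R) = Add(Mul(2, Pow(R, 2)), R) = Add(R, Mul(2, Pow(R, 2))))
Function('X')(t) = Add(t, Pow(t, 2), Mul(t, Add(-15, t))) (Function('X')(t) = Add(Add(Pow(t, 2), Mul(Add(t, -15), t)), t) = Add(Add(Pow(t, 2), Mul(Add(-15, t), t)), t) = Add(Add(Pow(t, 2), Mul(t, Add(-15, t))), t) = Add(t, Pow(t, 2), Mul(t, Add(-15, t))))
Add(Function('X')(Function('L')(-14)), Mul(-1, Mul(Add(18, -19), 97))) = Add(Mul(2, Mul(-14, Add(1, Mul(2, -14))), Add(-7, Mul(-14, Add(1, Mul(2, -14))))), Mul(-1, Mul(Add(18, -19), 97))) = Add(Mul(2, Mul(-14, Add(1, -28)), Add(-7, Mul(-14, Add(1, -28)))), Mul(-1, Mul(-1, 97))) = Add(Mul(2, Mul(-14, -27), Add(-7, Mul(-14, -27))), Mul(-1, -97)) = Add(Mul(2, 378, Add(-7, 378)), 97) = Add(Mul(2, 378, 371), 97) = Add(280476, 97) = 280573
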